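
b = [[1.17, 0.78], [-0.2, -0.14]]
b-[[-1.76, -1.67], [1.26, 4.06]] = [[2.93, 2.45], [-1.46, -4.20]]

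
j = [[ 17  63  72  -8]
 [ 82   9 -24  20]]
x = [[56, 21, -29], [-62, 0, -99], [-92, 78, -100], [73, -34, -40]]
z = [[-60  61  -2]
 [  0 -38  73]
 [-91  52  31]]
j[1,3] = 20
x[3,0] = 73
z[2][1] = 52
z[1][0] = 0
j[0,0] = 17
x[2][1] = 78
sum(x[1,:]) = -161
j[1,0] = 82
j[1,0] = 82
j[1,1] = 9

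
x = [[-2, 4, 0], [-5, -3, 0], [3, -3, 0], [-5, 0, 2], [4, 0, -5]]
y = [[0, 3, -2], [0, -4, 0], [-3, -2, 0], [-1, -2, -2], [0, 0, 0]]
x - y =[[-2, 1, 2], [-5, 1, 0], [6, -1, 0], [-4, 2, 4], [4, 0, -5]]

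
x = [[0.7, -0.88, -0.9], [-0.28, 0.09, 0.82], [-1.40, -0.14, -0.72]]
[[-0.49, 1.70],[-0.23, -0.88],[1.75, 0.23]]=x @[[-0.96, 0.36], [0.47, -0.76], [-0.66, -0.87]]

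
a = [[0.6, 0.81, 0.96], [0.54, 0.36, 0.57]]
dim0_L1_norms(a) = [1.14, 1.17, 1.53]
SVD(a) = [[-0.85, -0.52],  [-0.52, 0.85]] @ diag([1.6274069197639507, 0.18800722726642813]) @ [[-0.49, -0.54, -0.69], [0.79, -0.61, -0.08]]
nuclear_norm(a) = 1.82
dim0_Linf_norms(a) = [0.6, 0.81, 0.96]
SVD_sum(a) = [[0.68, 0.75, 0.95],[0.41, 0.46, 0.58]] + [[-0.08, 0.06, 0.01], [0.13, -0.10, -0.01]]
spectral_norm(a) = 1.63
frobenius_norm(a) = 1.64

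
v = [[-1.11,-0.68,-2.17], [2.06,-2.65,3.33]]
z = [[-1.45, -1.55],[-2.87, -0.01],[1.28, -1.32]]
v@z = [[0.78, 4.59], [8.88, -7.56]]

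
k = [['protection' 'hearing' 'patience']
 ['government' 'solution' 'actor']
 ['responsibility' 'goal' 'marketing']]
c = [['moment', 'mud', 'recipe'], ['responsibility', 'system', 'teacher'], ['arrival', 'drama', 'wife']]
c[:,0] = ['moment', 'responsibility', 'arrival']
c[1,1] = 'system'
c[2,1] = 'drama'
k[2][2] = 'marketing'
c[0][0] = 'moment'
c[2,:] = ['arrival', 'drama', 'wife']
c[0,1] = 'mud'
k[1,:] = ['government', 'solution', 'actor']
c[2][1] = 'drama'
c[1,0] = 'responsibility'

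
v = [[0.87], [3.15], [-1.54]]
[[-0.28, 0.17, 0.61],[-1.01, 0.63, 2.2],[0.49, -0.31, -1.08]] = v@[[-0.32,0.2,0.7]]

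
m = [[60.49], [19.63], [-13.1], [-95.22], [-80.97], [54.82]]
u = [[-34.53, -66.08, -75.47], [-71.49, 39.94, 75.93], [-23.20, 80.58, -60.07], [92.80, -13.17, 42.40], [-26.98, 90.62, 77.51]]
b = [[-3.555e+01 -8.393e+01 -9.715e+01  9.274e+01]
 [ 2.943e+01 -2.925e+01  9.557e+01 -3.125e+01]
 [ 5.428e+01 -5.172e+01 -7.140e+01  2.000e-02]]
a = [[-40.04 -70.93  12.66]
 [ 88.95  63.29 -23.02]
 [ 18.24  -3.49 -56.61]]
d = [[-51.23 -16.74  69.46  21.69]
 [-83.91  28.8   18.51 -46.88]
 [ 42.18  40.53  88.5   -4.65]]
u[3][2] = 42.4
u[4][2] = 77.51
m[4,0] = -80.97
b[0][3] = 92.74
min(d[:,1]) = -16.74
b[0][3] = 92.74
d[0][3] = 21.69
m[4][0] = -80.97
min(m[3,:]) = -95.22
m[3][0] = -95.22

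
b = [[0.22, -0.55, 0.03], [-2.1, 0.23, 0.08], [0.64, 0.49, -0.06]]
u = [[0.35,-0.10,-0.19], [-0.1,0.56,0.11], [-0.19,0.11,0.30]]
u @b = [[0.17, -0.31, 0.01], [-1.13, 0.24, 0.04], [-0.08, 0.28, -0.01]]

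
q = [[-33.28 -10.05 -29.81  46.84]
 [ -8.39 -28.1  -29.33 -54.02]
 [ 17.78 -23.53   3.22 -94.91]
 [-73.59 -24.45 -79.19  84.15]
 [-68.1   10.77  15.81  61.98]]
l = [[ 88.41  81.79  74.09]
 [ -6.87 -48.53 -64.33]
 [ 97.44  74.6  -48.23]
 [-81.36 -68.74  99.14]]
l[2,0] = 97.44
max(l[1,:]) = -6.87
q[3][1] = -24.45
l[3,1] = -68.74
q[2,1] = -23.53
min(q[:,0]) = -73.59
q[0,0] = -33.28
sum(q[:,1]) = -75.36000000000001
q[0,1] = -10.05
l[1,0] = -6.87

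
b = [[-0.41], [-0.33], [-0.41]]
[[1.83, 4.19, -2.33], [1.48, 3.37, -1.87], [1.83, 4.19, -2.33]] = b@[[-4.47,-10.21,5.68]]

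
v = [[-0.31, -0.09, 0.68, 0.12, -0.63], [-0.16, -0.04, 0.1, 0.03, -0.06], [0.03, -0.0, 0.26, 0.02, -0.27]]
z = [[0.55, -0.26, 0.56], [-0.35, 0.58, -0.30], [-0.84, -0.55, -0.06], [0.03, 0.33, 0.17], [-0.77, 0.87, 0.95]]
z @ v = [[-0.11, -0.04, 0.49, 0.07, -0.48], [0.01, 0.01, -0.26, -0.03, 0.27], [0.35, 0.10, -0.64, -0.12, 0.58], [-0.06, -0.02, 0.1, 0.02, -0.08], [0.13, 0.03, -0.19, -0.05, 0.18]]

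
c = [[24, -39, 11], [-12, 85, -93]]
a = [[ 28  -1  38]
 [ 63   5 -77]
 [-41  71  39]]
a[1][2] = -77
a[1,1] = 5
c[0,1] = -39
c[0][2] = 11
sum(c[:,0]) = 12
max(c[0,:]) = 24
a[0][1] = -1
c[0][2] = 11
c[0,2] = 11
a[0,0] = 28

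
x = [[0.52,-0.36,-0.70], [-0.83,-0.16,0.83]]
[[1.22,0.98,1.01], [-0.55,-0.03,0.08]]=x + [[0.70, 1.34, 1.71], [0.28, 0.13, -0.75]]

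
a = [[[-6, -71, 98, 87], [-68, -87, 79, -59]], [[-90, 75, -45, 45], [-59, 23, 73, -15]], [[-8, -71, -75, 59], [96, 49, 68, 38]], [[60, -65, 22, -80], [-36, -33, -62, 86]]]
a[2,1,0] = 96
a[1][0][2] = -45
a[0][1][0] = -68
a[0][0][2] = 98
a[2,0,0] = -8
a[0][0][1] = -71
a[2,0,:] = [-8, -71, -75, 59]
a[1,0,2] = -45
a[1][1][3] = -15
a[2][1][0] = 96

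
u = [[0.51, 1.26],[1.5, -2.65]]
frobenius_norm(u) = 3.33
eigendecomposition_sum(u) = [[0.9,0.31], [0.37,0.13]] + [[-0.39, 0.95], [1.13, -2.78]]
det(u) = -3.24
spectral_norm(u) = 3.17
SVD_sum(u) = [[-0.38, 0.87], [1.22, -2.77]] + [[0.89, 0.39], [0.28, 0.12]]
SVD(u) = [[-0.3,0.95], [0.95,0.30]] @ diag([3.1745163257362217, 1.0211004346459749]) @ [[0.4, -0.92], [0.92, 0.4]]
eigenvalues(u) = [1.02, -3.16]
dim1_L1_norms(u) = [1.77, 4.15]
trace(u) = -2.14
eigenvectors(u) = [[0.93,-0.32], [0.38,0.95]]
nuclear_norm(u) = 4.20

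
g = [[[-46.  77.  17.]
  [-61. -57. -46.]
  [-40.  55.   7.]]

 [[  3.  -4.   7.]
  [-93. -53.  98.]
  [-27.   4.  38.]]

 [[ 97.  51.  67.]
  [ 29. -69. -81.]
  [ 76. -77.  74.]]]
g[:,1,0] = [-61.0, -93.0, 29.0]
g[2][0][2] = 67.0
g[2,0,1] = 51.0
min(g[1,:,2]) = 7.0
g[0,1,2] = -46.0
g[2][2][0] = 76.0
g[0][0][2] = 17.0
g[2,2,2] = 74.0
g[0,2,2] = 7.0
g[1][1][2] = 98.0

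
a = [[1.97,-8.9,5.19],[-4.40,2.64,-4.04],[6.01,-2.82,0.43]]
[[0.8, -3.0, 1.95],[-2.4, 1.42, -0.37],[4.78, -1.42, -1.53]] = a @ [[0.77, -0.10, -0.31], [-0.1, 0.28, -0.06], [-0.31, -0.06, 0.39]]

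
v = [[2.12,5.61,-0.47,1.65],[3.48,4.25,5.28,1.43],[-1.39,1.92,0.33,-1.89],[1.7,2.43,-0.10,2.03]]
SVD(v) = [[-0.57, 0.68, -0.06, -0.45],  [-0.75, -0.66, -0.06, -0.04],  [-0.05, 0.12, -0.92, 0.37],  [-0.33, 0.30, 0.38, 0.81]] @ diag([9.58865016425261, 4.336929998020371, 3.226077275647556, 0.26953966572631766]) @ [[-0.45, -0.76, -0.38, -0.27], [-0.11, 0.46, -0.87, 0.13], [0.49, -0.45, -0.19, 0.72], [-0.74, 0.09, 0.24, 0.63]]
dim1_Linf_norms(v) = [5.61, 5.28, 1.92, 2.43]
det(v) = -36.16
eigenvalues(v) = [-3.83, 8.4, 0.29, 3.87]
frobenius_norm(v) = 11.01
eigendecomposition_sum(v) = [[-0.96, 1.25, -1.7, -0.58], [0.99, -1.29, 1.76, 0.6], [-0.84, 1.10, -1.5, -0.51], [-0.15, 0.19, -0.26, -0.09]] + [[2.70,  5.9,  3.69,  0.93], [2.51,  5.48,  3.43,  0.86], [-0.26,  -0.57,  -0.36,  -0.09], [1.68,  3.67,  2.3,  0.58]] + [[0.10, 0.01, -0.08, -0.19], [-0.01, -0.00, 0.01, 0.02], [-0.04, -0.0, 0.03, 0.07], [-0.09, -0.01, 0.07, 0.16]] + [[0.27, -1.54, -2.38, 1.49], [-0.01, 0.06, 0.09, -0.05], [-0.25, 1.40, 2.16, -1.35], [0.25, -1.43, -2.20, 1.38]]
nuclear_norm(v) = 17.42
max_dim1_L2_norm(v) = 7.75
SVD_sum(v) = [[2.47, 4.16, 2.11, 1.48], [3.25, 5.48, 2.77, 1.95], [0.20, 0.34, 0.17, 0.12], [1.40, 2.37, 1.2, 0.84]] + [[-0.33, 1.37, -2.59, 0.39], [0.32, -1.31, 2.48, -0.38], [-0.06, 0.23, -0.44, 0.07], [-0.14, 0.59, -1.12, 0.17]] + [[-0.10, 0.09, 0.04, -0.15], [-0.09, 0.09, 0.04, -0.14], [-1.46, 1.34, 0.57, -2.14], [0.60, -0.55, -0.24, 0.88]] + [[0.09, -0.01, -0.03, -0.08], [0.01, -0.0, -0.0, -0.01], [-0.07, 0.01, 0.02, 0.06], [-0.16, 0.02, 0.05, 0.14]]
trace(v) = 8.73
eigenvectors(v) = [[0.59, -0.67, -0.73, 0.61], [-0.61, -0.62, 0.08, -0.02], [0.52, 0.06, 0.26, -0.55], [0.09, -0.41, 0.62, 0.57]]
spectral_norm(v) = 9.59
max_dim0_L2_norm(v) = 7.69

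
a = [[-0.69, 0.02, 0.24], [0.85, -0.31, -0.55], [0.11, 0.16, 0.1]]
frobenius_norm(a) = 1.30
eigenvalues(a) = [-0.66, -0.23, -0.01]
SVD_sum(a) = [[-0.61, 0.15, 0.33], [0.91, -0.22, -0.49], [0.01, -0.00, -0.01]] + [[-0.08, -0.13, -0.09], [-0.05, -0.09, -0.06], [0.10, 0.16, 0.11]] + [[-0.0,0.0,-0.0],  [-0.00,0.00,-0.0],  [-0.0,0.0,-0.00]]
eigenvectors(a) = [[-0.45,-0.16,0.23], [0.89,0.91,-0.65], [-0.12,-0.39,0.72]]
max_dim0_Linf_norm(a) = 0.85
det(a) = -0.00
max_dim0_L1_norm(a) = 1.65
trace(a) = -0.90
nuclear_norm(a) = 1.58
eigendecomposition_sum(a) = [[-0.83, -0.05, 0.22], [1.64, 0.11, -0.44], [-0.22, -0.01, 0.06]] + [[0.14, 0.08, 0.02], [-0.8, -0.42, -0.12], [0.35, 0.18, 0.05]] + [[-0.00, -0.00, -0.0], [0.01, 0.01, 0.01], [-0.01, -0.01, -0.01]]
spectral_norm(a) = 1.27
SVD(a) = [[-0.56, -0.58, 0.6], [0.83, -0.4, 0.39], [0.01, 0.71, 0.7]] @ diag([1.2687337434777965, 0.30528891779849415, 0.003655794064266771]) @ [[0.86, -0.21, -0.46],  [0.45, 0.74, 0.5],  [-0.24, 0.64, -0.73]]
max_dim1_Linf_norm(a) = 0.85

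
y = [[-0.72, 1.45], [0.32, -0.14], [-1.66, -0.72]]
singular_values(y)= [1.84, 1.62]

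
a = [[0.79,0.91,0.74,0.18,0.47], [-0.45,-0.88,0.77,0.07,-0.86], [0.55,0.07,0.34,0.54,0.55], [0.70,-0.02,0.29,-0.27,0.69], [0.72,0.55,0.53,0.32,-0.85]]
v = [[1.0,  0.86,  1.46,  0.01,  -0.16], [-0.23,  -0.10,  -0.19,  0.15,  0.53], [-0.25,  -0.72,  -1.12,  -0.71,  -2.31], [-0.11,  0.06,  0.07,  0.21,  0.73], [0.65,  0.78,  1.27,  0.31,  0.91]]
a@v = [[0.68, 0.43, 0.76, -0.20, -0.79], [-1.01, -1.52, -2.44, -0.94, -2.9], [0.75, 0.68, 1.15, 0.06, 0.06], [1.11, 0.92, 1.56, -0.04, -0.36], [-0.13, -0.46, -0.70, -0.48, -1.59]]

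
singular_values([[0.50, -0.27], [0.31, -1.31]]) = [1.4, 0.41]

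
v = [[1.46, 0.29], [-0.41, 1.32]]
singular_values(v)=[1.53, 1.34]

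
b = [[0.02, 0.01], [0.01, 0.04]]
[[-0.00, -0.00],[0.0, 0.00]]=b @ [[-0.27, -0.27], [0.1, 0.10]]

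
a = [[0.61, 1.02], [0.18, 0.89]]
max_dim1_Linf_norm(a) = 1.02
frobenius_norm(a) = 1.50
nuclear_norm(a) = 1.72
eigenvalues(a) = [0.3, 1.2]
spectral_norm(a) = 1.48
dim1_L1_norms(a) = [1.63, 1.07]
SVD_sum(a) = [[0.48, 1.08], [0.36, 0.81]] + [[0.13, -0.06], [-0.18, 0.08]]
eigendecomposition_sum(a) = [[0.2,-0.34], [-0.06,0.1]] + [[0.41, 1.36], [0.24, 0.79]]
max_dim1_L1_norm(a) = 1.63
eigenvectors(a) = [[-0.96, -0.87], [0.29, -0.5]]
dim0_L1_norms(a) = [0.79, 1.91]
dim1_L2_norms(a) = [1.19, 0.91]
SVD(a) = [[-0.8,-0.60], [-0.6,0.8]] @ diag([1.475709798943639, 0.24347605488368965]) @ [[-0.4,-0.91],  [-0.91,0.4]]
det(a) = 0.36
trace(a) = 1.50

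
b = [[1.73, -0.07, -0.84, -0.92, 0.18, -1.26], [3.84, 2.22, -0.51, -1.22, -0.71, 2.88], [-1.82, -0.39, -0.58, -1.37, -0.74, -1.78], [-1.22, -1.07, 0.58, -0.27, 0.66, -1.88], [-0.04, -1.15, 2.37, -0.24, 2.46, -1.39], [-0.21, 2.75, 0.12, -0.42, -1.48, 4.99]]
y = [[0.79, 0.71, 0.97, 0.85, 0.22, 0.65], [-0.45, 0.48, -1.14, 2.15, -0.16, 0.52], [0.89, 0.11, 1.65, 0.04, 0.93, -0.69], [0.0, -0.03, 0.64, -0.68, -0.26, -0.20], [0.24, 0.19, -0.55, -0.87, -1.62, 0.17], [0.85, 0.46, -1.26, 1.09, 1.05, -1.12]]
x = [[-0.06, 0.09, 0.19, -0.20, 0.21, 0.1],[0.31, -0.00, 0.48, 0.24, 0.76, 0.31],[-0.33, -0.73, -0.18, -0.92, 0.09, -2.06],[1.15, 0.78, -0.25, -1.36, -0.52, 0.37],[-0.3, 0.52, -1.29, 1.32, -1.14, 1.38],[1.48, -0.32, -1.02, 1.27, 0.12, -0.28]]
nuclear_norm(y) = 10.23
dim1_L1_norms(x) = [0.85, 2.1, 4.31, 4.43, 5.95, 4.49]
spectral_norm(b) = 8.32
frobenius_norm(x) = 4.82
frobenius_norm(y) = 5.06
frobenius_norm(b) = 10.13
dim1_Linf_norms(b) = [1.73, 3.84, 1.82, 1.88, 2.46, 4.99]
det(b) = 0.13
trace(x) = -3.02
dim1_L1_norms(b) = [5.0, 11.38, 6.68, 5.68, 7.65, 9.97]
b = y @ x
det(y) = -1.89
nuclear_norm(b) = 18.16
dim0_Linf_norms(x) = [1.48, 0.78, 1.29, 1.36, 1.14, 2.06]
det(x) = -0.00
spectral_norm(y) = 3.31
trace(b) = 10.55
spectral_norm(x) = 3.35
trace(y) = -0.50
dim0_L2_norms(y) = [1.55, 1.0, 2.69, 2.78, 2.18, 1.58]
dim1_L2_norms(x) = [0.38, 1.03, 2.4, 2.06, 2.64, 2.24]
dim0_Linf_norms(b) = [3.84, 2.75, 2.37, 1.37, 2.46, 4.99]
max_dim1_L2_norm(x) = 2.64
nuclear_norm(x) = 9.51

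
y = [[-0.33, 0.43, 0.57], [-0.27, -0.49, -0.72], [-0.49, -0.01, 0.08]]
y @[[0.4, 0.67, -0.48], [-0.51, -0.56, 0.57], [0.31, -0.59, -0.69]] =[[-0.17, -0.80, 0.01], [-0.08, 0.52, 0.35], [-0.17, -0.37, 0.17]]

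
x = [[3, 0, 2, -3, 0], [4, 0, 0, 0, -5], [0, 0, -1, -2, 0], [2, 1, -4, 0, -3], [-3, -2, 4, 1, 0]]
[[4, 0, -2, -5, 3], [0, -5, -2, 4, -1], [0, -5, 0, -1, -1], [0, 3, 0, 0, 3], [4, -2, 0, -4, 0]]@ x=[[-7, -11, 42, -5, 15], [-9, 6, -18, 3, 13], [-19, 1, 0, -1, 28], [3, -6, 12, 3, -15], [-4, -4, 24, -12, 22]]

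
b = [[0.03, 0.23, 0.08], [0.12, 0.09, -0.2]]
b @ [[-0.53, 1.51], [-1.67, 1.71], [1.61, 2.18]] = [[-0.27, 0.61], [-0.54, -0.1]]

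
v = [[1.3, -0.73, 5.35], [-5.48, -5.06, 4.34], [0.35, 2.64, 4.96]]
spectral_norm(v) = 9.31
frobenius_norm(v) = 11.71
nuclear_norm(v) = 18.23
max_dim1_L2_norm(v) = 8.63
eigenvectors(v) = [[(0.21+0j), (0.84+0j), (0.84-0j)], [(0.95+0j), -0.29+0.11j, -0.29-0.11j], [-0.21+0.00j, (0.42+0.17j), 0.42-0.17j]]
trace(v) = 1.20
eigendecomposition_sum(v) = [[-0.84-0.00j, (-1.26+0j), 0.81+0.00j],  [(-3.74-0j), -5.61+0.00j, (3.63+0j)],  [(0.83+0j), (1.25-0j), (-0.81-0j)]] + [[1.07+3.94j, (0.26-2.86j), 2.27-8.88j],  [(-0.87-1.22j), (0.27+1.02j), (0.35+3.34j)],  [(-0.24+2.18j), 0.70-1.38j, (2.88-4j)]] + [[1.07-3.94j, 0.26+2.86j, 2.27+8.88j], [(-0.87+1.22j), 0.27-1.02j, (0.35-3.34j)], [(-0.24-2.18j), (0.7+1.38j), (2.88+4j)]]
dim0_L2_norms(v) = [5.64, 5.75, 8.49]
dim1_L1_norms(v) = [7.38, 14.88, 7.95]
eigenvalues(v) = [(-7.26+0j), (4.23+0.96j), (4.23-0.96j)]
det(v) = -136.40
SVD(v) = [[0.43,  -0.51,  -0.74], [0.85,  0.5,  0.15], [0.29,  -0.7,  0.65]] @ diag([9.311742597326027, 6.752354333677552, 2.169299599780965]) @ [[-0.43, -0.41, 0.80], [-0.54, -0.59, -0.6], [-0.72, 0.69, -0.03]]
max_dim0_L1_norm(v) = 14.65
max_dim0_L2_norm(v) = 8.49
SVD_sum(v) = [[-1.73,-1.67,3.24], [-3.41,-3.28,6.37], [-1.18,-1.13,2.20]] + [[1.87,2.05,2.06], [-1.84,-2.01,-2.02], [2.55,2.79,2.80]] + [[1.16, -1.11, 0.05],[-0.24, 0.23, -0.01],[-1.02, 0.98, -0.04]]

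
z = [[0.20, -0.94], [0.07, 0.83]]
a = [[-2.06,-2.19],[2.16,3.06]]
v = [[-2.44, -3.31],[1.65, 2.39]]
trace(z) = 1.03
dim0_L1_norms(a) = [4.22, 5.25]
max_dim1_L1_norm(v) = 5.75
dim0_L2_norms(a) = [2.98, 3.76]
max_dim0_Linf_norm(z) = 0.94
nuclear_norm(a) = 5.12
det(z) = 0.23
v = z @ a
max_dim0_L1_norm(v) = 5.7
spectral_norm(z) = 1.26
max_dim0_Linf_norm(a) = 3.06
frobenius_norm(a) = 4.80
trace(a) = 1.00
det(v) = -0.37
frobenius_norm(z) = 1.27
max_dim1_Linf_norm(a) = 3.06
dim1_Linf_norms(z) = [0.94, 0.83]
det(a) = -1.57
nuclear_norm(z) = 1.44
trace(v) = -0.05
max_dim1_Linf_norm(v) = 3.31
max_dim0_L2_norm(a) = 3.76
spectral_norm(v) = 5.03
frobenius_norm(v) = 5.03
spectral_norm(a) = 4.79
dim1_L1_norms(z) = [1.14, 0.9]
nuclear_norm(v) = 5.11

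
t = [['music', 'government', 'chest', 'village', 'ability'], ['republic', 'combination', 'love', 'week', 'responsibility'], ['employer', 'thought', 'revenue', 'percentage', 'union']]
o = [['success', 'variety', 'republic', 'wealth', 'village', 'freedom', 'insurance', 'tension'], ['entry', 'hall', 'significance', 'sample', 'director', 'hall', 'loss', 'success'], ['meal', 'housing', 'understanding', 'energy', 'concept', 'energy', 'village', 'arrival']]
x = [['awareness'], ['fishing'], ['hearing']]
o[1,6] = 'loss'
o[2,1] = 'housing'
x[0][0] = 'awareness'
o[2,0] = 'meal'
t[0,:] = ['music', 'government', 'chest', 'village', 'ability']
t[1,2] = 'love'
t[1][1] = 'combination'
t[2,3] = 'percentage'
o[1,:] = ['entry', 'hall', 'significance', 'sample', 'director', 'hall', 'loss', 'success']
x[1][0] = 'fishing'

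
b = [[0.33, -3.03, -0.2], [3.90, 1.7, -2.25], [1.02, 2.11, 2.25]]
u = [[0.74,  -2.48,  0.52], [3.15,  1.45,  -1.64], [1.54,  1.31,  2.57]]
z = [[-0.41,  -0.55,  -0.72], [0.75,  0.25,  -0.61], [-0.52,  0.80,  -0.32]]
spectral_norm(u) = 4.06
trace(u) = 4.76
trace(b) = 4.28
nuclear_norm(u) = 9.67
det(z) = -1.00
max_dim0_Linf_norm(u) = 3.15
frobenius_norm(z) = 1.73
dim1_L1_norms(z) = [1.68, 1.61, 1.64]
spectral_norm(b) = 5.02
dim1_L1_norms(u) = [3.74, 6.24, 5.42]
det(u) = 31.67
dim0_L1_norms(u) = [5.43, 5.24, 4.73]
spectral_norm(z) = 1.01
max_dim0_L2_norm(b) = 4.06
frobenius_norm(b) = 6.56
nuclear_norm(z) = 3.00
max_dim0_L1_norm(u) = 5.43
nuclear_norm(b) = 10.66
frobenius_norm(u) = 5.69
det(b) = 35.07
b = z + u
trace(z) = -0.48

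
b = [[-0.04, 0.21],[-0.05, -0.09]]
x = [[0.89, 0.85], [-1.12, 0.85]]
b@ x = [[-0.27, 0.14],[0.06, -0.12]]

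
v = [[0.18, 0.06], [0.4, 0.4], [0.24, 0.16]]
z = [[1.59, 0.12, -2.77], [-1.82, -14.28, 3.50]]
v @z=[[0.18, -0.84, -0.29], [-0.09, -5.66, 0.29], [0.09, -2.26, -0.10]]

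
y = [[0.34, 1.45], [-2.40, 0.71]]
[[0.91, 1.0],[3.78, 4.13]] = y@[[-1.3, -1.42], [0.93, 1.02]]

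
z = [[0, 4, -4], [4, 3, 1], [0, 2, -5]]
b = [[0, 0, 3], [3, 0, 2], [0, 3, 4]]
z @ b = [[12, -12, -8], [9, 3, 22], [6, -15, -16]]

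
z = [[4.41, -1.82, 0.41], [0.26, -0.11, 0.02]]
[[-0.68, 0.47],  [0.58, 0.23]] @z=[[-2.88, 1.19, -0.27], [2.62, -1.08, 0.24]]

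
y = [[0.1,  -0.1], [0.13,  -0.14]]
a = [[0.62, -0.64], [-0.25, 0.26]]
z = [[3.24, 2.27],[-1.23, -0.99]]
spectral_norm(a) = 0.96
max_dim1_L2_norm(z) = 3.96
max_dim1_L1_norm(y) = 0.27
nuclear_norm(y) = 0.24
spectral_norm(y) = 0.24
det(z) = -0.42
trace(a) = 0.88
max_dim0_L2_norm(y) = 0.17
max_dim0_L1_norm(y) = 0.24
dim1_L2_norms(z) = [3.96, 1.58]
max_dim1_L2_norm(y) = 0.19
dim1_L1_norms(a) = [1.26, 0.51]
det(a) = 0.00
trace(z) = 2.25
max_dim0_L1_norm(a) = 0.9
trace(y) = -0.04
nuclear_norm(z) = 4.36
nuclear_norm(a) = 0.96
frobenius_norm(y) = 0.24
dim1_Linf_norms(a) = [0.64, 0.26]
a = z @ y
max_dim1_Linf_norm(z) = 3.24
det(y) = -0.00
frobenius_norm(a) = 0.96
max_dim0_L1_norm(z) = 4.47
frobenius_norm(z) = 4.26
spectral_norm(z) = 4.26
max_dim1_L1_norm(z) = 5.51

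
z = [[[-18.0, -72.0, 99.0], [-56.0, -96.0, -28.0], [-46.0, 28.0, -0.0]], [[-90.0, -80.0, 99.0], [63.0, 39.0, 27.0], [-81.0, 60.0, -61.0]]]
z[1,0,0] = -90.0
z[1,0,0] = -90.0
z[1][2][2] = -61.0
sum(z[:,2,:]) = -100.0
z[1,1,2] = 27.0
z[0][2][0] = -46.0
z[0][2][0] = -46.0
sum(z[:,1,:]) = -51.0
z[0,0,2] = 99.0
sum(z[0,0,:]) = 9.0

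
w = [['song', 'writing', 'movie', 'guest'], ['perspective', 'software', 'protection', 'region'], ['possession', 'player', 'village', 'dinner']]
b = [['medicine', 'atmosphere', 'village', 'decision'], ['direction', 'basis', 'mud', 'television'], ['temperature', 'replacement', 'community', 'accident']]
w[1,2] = 'protection'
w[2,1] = 'player'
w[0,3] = 'guest'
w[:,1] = ['writing', 'software', 'player']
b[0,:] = ['medicine', 'atmosphere', 'village', 'decision']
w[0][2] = 'movie'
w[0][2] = 'movie'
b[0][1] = 'atmosphere'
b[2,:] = ['temperature', 'replacement', 'community', 'accident']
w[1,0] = 'perspective'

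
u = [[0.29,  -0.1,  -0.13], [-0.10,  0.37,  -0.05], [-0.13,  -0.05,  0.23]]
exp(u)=[[1.35, -0.14, -0.17], [-0.14, 1.46, -0.06], [-0.17, -0.06, 1.27]]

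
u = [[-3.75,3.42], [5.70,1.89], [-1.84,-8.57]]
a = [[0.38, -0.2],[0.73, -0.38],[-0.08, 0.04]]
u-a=[[-4.13, 3.62], [4.97, 2.27], [-1.76, -8.61]]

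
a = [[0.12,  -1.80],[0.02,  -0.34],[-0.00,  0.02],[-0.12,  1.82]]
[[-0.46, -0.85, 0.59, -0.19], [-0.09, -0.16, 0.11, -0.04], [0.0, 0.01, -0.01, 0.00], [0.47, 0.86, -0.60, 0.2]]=a @ [[-0.09, -0.06, -0.16, 0.33],[0.25, 0.47, -0.34, 0.13]]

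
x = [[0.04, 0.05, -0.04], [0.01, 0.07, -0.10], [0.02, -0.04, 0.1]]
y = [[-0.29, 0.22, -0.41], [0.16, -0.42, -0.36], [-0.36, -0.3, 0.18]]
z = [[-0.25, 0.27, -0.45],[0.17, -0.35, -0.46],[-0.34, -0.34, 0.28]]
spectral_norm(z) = 0.72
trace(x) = 0.21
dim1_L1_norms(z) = [0.97, 0.98, 0.96]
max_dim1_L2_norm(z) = 0.6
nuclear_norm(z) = 1.71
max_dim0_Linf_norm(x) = 0.1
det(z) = 0.17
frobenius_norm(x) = 0.18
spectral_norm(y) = 0.58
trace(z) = -0.32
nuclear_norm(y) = 1.62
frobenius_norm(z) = 1.01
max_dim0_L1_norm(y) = 0.95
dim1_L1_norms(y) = [0.92, 0.94, 0.84]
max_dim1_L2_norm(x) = 0.12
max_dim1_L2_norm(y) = 0.58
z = x + y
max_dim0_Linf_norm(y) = 0.42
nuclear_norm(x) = 0.23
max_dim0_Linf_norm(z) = 0.46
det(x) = 0.00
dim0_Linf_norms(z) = [0.34, 0.35, 0.46]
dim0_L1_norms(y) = [0.81, 0.94, 0.95]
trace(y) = -0.53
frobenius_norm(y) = 0.94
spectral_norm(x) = 0.17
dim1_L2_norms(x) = [0.08, 0.12, 0.11]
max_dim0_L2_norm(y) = 0.57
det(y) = 0.16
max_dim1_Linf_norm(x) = 0.1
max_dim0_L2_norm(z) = 0.7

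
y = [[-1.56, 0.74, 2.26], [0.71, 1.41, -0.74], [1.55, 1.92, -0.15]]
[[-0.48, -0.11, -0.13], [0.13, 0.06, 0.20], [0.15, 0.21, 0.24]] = y @ [[0.12, 0.14, 0.04], [-0.03, 0.00, 0.09], [-0.12, 0.05, -0.06]]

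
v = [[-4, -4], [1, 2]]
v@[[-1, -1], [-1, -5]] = [[8, 24], [-3, -11]]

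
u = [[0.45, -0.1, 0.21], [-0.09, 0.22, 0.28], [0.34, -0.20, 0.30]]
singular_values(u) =[0.7, 0.37, 0.12]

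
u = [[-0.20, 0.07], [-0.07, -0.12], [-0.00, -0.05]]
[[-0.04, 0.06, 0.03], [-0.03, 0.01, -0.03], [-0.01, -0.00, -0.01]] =u@[[0.23, -0.28, -0.07], [0.11, 0.09, 0.28]]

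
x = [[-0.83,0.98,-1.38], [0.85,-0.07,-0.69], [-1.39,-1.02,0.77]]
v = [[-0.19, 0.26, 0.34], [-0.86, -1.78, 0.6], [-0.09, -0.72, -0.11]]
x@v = [[-0.56, -0.97, 0.46],[-0.04, 0.84, 0.32],[1.07, 0.90, -1.17]]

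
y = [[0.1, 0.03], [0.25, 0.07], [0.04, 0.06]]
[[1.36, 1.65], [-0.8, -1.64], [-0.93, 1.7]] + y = [[1.46, 1.68],[-0.55, -1.57],[-0.89, 1.76]]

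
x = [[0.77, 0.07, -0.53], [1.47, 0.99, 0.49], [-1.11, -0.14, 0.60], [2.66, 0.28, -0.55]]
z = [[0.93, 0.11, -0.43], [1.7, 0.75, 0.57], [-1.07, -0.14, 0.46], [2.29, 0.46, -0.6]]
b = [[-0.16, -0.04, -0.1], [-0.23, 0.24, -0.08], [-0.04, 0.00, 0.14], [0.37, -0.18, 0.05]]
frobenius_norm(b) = 0.59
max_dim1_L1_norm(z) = 3.35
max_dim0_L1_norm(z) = 5.99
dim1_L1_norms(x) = [1.37, 2.95, 1.85, 3.49]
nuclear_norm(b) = 0.86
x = z + b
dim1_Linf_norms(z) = [0.93, 1.7, 1.07, 2.29]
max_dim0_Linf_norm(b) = 0.37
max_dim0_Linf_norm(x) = 2.66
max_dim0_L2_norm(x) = 3.33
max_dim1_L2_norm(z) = 2.41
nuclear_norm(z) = 4.35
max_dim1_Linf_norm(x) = 2.66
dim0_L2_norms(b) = [0.47, 0.3, 0.2]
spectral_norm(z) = 3.31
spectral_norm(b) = 0.54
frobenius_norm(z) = 3.47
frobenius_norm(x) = 3.65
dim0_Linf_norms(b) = [0.37, 0.24, 0.14]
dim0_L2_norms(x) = [3.33, 1.04, 1.09]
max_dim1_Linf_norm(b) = 0.37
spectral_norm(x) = 3.45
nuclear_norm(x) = 4.91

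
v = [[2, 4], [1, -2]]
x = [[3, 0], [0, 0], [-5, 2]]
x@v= [[6, 12], [0, 0], [-8, -24]]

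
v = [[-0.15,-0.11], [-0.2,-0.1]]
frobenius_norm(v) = 0.29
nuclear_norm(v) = 0.31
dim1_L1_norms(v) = [0.26, 0.3]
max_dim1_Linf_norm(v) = 0.2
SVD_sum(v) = [[-0.16, -0.09], [-0.19, -0.11]] + [[0.01, -0.02],[-0.01, 0.01]]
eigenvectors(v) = [[-0.66, 0.53],[-0.75, -0.85]]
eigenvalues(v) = [-0.28, 0.03]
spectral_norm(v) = 0.29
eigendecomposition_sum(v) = [[-0.16, -0.10],  [-0.18, -0.11]] + [[0.01, -0.01],[-0.02, 0.01]]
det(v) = -0.01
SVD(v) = [[-0.64, -0.77], [-0.77, 0.64]] @ diag([0.28985648723694, 0.024149882125211592]) @ [[0.86,  0.51], [-0.51,  0.86]]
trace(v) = -0.25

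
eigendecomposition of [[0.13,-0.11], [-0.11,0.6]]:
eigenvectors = [[-0.98, 0.22],[-0.22, -0.98]]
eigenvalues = [0.11, 0.62]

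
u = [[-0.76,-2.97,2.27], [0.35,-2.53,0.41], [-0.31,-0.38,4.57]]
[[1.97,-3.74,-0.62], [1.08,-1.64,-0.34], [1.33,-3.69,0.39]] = u@[[-0.23, 0.43, 0.39],[-0.42, 0.59, 0.21],[0.24, -0.73, 0.13]]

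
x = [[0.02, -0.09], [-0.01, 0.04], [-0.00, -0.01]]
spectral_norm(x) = 0.10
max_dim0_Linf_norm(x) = 0.09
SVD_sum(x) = [[0.02, -0.09], [-0.01, 0.04], [0.0, -0.01]] + [[-0.0, -0.0],[-0.0, -0.0],[-0.0, -0.0]]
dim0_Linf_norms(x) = [0.02, 0.09]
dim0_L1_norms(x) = [0.03, 0.14]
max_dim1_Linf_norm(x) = 0.09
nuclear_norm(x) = 0.10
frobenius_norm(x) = 0.10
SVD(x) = [[-0.91, -0.09], [0.41, -0.41], [-0.10, -0.91]] @ diag([0.10146019642716955, 0.002414237138345654]) @ [[-0.22,0.98], [0.98,0.22]]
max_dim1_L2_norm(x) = 0.09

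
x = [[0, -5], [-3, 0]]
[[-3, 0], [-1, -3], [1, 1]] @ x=[[0, 15], [9, 5], [-3, -5]]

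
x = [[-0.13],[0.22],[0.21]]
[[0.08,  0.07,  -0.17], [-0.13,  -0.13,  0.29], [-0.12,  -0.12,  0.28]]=x @ [[-0.59, -0.57, 1.33]]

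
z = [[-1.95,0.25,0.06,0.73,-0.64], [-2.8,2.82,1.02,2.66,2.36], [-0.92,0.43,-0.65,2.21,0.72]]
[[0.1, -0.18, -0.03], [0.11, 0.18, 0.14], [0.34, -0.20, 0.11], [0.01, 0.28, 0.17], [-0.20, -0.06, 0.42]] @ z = [[0.34, -0.50, -0.16, -0.47, -0.51],[-0.85, 0.6, 0.1, 0.87, 0.46],[-0.20, -0.43, -0.26, -0.04, -0.61],[-0.96, 0.87, 0.18, 1.13, 0.78],[0.17, -0.04, -0.35, 0.62, 0.29]]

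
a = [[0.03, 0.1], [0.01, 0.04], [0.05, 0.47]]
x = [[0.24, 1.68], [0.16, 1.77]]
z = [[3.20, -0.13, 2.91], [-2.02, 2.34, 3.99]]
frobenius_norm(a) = 0.49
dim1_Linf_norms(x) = [1.68, 1.77]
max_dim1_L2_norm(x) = 1.78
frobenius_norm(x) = 2.46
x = z @ a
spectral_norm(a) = 0.49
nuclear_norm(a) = 0.50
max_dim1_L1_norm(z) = 8.35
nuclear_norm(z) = 9.32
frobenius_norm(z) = 6.65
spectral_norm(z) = 5.29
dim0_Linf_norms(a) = [0.05, 0.47]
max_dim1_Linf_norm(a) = 0.47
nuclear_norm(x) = 2.52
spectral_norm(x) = 2.46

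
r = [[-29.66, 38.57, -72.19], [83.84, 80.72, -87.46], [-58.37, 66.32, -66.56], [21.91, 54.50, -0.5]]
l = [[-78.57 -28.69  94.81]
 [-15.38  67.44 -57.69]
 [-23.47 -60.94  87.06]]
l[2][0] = -23.47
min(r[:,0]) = -58.37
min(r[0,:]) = -72.19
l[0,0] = -78.57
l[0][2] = 94.81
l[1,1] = 67.44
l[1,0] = -15.38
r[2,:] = [-58.37, 66.32, -66.56]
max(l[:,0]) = -15.38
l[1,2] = -57.69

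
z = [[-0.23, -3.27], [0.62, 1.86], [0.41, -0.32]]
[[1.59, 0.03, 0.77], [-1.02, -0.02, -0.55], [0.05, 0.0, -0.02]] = z @ [[-0.24, -0.0, -0.22], [-0.47, -0.01, -0.22]]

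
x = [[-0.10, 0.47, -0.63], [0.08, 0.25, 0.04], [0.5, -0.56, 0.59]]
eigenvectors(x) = [[(-0.72+0j), -0.72-0.00j, (-0.75+0j)], [(0.06+0.09j), 0.06-0.09j, (-0.66+0j)], [(0.39+0.56j), 0.39-0.56j, (0.04+0j)]]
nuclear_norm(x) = 1.72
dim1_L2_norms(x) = [0.79, 0.27, 0.95]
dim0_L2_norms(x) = [0.52, 0.77, 0.86]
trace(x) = 0.74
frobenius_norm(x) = 1.27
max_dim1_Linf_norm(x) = 0.63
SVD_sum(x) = [[-0.28, 0.47, -0.54], [-0.04, 0.06, -0.07], [0.34, -0.58, 0.66]] + [[0.15, 0.07, -0.01], [0.16, 0.08, -0.02], [0.14, 0.07, -0.01]] + [[0.03,-0.07,-0.08], [-0.04,0.11,0.12], [0.02,-0.05,-0.05]]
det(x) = 0.08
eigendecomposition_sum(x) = [[-0.05+0.29j, (0.04-0.32j), -0.28+0.18j], [(0.04-0.02j), (-0.04+0.02j), (0.05+0.02j)], [0.25-0.12j, -0.27+0.14j, (0.29+0.12j)]] + [[-0.05-0.29j, 0.04+0.32j, (-0.28-0.18j)], [0.04+0.02j, (-0.04-0.02j), 0.05-0.02j], [(0.25+0.12j), -0.27-0.14j, (0.29-0.12j)]] + [[-0.00+0.00j, (0.39-0j), (-0.06+0j)],[(-0+0j), 0.34-0.00j, (-0.05+0j)],[0.00-0.00j, -0.02+0.00j, -0j]]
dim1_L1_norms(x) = [1.2, 0.37, 1.65]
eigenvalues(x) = [(0.2+0.43j), (0.2-0.43j), (0.34+0j)]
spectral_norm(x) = 1.22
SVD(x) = [[-0.63,-0.58,0.51], [-0.08,-0.61,-0.79], [0.77,-0.54,0.34]] @ diag([1.2158094471757142, 0.2890532142829709, 0.21967163556309988]) @ [[0.36,  -0.62,  0.70], [-0.90,  -0.43,  0.09], [0.25,  -0.66,  -0.71]]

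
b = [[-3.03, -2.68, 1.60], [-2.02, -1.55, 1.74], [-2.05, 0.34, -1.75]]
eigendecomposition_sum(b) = [[0.11-0.00j, -0.16-0.00j, (-0.04+0j)], [-0.23+0.00j, 0.32+0.00j, 0.08-0.00j], [(-0.14+0j), (0.19+0j), 0.05-0.00j]] + [[-1.57-0.21j, (-1.26-1.66j), 0.82+2.59j],[-0.89+0.11j, -0.94-0.73j, (0.83+1.3j)],[(-0.96-1.03j), (0.07-1.85j), (-0.9+2.23j)]] + [[(-1.57+0.21j), -1.26+1.66j, 0.82-2.59j], [(-0.89-0.11j), -0.94+0.73j, 0.83-1.30j], [(-0.96+1.03j), 0.07+1.85j, (-0.9-2.23j)]]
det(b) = 6.42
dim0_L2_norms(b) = [4.18, 3.11, 2.94]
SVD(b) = [[-0.82, -0.01, -0.58],[-0.57, -0.18, 0.8],[-0.11, 0.98, 0.14]] @ diag([5.326018689860218, 2.6920575635623316, 0.44805244082191537]) @ [[0.72, 0.57, -0.39], [-0.6, 0.24, -0.76], [-0.34, 0.79, 0.51]]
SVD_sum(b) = [[-3.14,-2.47,1.71],  [-2.19,-1.72,1.19],  [-0.43,-0.34,0.24]] + [[0.02, -0.01, 0.02], [0.29, -0.11, 0.36], [-1.6, 0.63, -2.02]] + [[0.09, -0.20, -0.13], [-0.12, 0.28, 0.19], [-0.02, 0.05, 0.03]]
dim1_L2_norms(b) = [4.35, 3.08, 2.72]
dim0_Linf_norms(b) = [3.03, 2.68, 1.75]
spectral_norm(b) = 5.33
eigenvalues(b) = [(0.48+0j), (-3.41+1.29j), (-3.41-1.29j)]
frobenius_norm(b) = 5.98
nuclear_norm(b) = 8.47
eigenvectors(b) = [[(-0.39+0j), (-0.69+0j), (-0.69-0j)],[(0.79+0j), -0.38+0.10j, -0.38-0.10j],[(0.48+0j), -0.47-0.39j, (-0.47+0.39j)]]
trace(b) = -6.33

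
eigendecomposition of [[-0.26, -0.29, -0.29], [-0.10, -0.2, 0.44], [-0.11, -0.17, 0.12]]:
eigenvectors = [[0.97+0.00j, 0.79+0.00j, 0.79-0.00j], [(-0.04+0j), -0.60-0.06j, -0.60+0.06j], [(0.23+0j), -0.07-0.11j, -0.07+0.11j]]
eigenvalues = [(-0.32+0j), (-0.01+0.06j), (-0.01-0.06j)]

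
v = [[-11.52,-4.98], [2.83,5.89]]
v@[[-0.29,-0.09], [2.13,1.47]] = [[-7.27, -6.28], [11.72, 8.4]]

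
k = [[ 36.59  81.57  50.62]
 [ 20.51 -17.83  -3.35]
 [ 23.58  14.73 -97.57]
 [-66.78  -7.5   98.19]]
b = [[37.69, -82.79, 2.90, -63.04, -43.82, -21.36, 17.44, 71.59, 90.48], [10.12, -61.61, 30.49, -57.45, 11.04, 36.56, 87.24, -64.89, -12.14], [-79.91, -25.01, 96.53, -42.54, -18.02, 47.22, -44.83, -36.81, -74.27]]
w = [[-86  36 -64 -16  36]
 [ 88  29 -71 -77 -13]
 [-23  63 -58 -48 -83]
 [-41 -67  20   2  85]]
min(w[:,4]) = -83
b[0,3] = -63.04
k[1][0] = 20.51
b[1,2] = 30.49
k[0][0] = 36.59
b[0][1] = -82.79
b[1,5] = 36.56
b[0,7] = 71.59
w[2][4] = -83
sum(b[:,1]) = -169.41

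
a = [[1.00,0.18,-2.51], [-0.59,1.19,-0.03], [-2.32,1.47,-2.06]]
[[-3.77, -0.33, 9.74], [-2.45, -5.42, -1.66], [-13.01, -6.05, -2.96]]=a @ [[2.93, -0.1, 3.63], [-0.54, -4.61, 0.34], [2.63, -0.24, -2.41]]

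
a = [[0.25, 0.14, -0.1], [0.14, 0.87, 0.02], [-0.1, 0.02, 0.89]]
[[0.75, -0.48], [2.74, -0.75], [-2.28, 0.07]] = a @ [[0.17,-1.64],[3.18,-0.6],[-2.61,-0.09]]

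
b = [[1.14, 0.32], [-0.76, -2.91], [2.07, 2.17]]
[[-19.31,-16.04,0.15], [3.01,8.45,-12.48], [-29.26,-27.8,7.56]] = b@ [[-17.97,  -14.30,  -1.16],[3.66,  0.83,  4.59]]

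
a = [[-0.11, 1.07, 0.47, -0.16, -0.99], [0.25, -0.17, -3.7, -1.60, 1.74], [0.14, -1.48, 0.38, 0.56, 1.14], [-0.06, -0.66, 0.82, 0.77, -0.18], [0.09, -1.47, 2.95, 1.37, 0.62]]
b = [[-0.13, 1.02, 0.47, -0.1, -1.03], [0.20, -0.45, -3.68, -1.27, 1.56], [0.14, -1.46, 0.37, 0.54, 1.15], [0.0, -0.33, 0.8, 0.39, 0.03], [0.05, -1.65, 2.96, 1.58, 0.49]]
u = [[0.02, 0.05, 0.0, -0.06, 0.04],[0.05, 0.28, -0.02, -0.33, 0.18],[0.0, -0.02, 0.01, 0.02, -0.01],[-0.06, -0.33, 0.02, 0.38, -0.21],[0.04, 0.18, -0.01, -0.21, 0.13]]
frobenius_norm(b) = 6.26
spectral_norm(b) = 5.37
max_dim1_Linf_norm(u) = 0.38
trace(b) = 0.67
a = u + b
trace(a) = 1.49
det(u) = -0.00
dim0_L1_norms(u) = [0.17, 0.86, 0.06, 1.0, 0.57]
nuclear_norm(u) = 0.83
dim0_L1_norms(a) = [0.65, 4.85, 8.32, 4.46, 4.67]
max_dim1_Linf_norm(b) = 3.68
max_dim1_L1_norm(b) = 7.16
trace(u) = 0.82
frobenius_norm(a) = 6.37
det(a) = -0.00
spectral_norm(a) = 5.50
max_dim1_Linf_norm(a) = 3.7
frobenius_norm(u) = 0.79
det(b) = 0.00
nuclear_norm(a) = 9.26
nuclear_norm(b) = 8.60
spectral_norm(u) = 0.79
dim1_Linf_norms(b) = [1.03, 3.68, 1.46, 0.8, 2.96]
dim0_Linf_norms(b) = [0.2, 1.65, 3.68, 1.58, 1.56]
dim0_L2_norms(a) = [0.33, 2.44, 4.84, 2.32, 2.39]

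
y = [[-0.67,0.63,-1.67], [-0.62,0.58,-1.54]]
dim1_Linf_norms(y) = [1.67, 1.54]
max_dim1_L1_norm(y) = 2.97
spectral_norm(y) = 2.59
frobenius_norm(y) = 2.59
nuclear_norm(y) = 2.60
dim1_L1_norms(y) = [2.97, 2.74]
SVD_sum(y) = [[-0.67, 0.63, -1.67], [-0.62, 0.58, -1.54]] + [[0.00, 0.00, -0.00], [-0.00, -0.0, 0.00]]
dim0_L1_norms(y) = [1.29, 1.21, 3.21]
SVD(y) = [[-0.74,-0.68], [-0.68,0.74]] @ diag([2.593664800683123, 0.001703436930520839]) @ [[0.35, -0.33, 0.88], [-0.86, -0.48, 0.17]]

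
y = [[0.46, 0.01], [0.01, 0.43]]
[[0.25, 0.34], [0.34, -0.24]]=y @ [[0.53,  0.75], [0.77,  -0.57]]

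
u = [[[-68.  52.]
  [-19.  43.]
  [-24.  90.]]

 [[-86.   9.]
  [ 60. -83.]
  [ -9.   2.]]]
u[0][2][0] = -24.0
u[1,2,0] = -9.0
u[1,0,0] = -86.0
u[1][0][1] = 9.0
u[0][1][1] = 43.0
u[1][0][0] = -86.0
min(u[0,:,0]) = -68.0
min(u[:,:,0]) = -86.0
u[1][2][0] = -9.0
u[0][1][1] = 43.0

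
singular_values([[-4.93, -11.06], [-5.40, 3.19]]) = [12.14, 6.22]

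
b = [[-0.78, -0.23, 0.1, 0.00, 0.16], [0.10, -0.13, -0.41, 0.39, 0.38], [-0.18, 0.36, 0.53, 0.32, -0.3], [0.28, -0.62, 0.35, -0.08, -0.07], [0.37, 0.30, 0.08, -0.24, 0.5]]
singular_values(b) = [1.01, 0.86, 0.81, 0.58, 0.46]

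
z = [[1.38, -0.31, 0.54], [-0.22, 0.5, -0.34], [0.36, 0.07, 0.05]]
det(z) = -0.00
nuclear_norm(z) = 2.12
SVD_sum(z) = [[1.34, -0.39, 0.57], [-0.40, 0.12, -0.17], [0.28, -0.08, 0.12]] + [[0.04, 0.08, -0.04], [0.18, 0.38, -0.17], [0.07, 0.16, -0.07]] + [[-0.0,  0.00,  0.00], [-0.00,  0.00,  0.00], [0.0,  -0.00,  -0.00]]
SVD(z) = [[-0.94,-0.19,-0.29],[0.28,-0.91,-0.31],[-0.20,-0.37,0.91]] @ diag([1.609897545529496, 0.5013078625724697, 0.0045077512271776985]) @ [[-0.89,0.26,-0.38], [-0.4,-0.84,0.37], [0.22,-0.48,-0.85]]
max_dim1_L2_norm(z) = 1.51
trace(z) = 1.93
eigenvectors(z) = [[-0.94, 0.10, -0.23], [0.26, 0.93, 0.47], [-0.21, 0.34, 0.85]]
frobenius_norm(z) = 1.69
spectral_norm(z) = 1.61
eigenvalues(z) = [1.58, 0.35, -0.01]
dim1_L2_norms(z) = [1.51, 0.64, 0.37]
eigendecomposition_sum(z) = [[1.36, -0.35, 0.56], [-0.37, 0.10, -0.15], [0.3, -0.08, 0.12]] + [[0.02, 0.04, -0.02], [0.15, 0.4, -0.18], [0.05, 0.15, -0.07]] + [[-0.00, -0.0, 0.0], [0.0, 0.00, -0.00], [0.00, 0.00, -0.01]]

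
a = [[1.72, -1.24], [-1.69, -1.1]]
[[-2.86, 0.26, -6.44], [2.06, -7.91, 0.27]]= a @ [[-1.43, 2.53, -1.86],[0.32, 3.3, 2.61]]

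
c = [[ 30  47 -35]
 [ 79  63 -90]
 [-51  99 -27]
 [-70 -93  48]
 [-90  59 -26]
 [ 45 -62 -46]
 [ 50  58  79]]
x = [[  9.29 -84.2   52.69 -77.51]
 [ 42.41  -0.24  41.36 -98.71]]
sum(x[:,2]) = 94.05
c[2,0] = -51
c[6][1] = 58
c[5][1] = -62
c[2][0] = -51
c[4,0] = -90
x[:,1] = [-84.2, -0.24]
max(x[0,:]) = 52.69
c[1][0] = 79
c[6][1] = 58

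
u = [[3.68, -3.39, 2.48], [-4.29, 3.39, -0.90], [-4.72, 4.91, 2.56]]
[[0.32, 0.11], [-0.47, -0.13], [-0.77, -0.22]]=u @ [[0.09, 0.0], [-0.04, -0.04], [-0.06, -0.01]]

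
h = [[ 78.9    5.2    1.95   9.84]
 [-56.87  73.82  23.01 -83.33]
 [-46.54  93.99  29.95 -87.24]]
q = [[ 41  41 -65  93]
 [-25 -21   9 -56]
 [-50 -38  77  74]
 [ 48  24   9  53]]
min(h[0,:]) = 1.95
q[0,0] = 41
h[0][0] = 78.9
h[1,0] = -56.87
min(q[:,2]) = -65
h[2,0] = -46.54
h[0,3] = 9.84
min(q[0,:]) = -65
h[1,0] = -56.87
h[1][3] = -83.33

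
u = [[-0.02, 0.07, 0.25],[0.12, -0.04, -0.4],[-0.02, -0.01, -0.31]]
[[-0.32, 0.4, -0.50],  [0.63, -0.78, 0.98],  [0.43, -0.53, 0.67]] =u@[[0.67, -0.83, 1.05],[0.75, -0.93, 1.18],[-1.44, 1.79, -2.26]]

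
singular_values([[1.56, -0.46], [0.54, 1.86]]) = [1.94, 1.63]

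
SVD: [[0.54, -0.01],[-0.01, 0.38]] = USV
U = [[-1.00,0.06], [0.06,1.0]]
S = [0.54, 0.38]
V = [[-1.0, 0.06],[0.06, 1.0]]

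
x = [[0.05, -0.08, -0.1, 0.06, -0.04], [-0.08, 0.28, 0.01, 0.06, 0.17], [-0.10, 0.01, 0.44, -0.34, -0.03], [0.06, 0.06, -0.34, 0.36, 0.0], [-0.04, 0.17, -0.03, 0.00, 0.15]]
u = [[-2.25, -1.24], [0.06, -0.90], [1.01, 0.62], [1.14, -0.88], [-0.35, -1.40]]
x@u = [[-0.14, -0.05], [0.22, -0.44], [0.29, 0.73], [-0.06, -0.66], [0.02, -0.33]]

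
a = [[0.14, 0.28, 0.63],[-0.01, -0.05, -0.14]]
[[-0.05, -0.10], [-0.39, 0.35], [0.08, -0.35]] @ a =[[-0.01, -0.01, -0.02], [-0.06, -0.13, -0.29], [0.01, 0.04, 0.10]]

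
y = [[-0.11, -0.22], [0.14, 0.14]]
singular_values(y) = [0.31, 0.05]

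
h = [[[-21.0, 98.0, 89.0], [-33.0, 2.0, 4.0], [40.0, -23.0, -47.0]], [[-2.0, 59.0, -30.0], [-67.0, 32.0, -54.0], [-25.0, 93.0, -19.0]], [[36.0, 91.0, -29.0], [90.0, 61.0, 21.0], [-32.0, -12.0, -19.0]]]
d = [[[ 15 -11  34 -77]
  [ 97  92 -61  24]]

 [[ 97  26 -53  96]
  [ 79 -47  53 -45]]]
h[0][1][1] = 2.0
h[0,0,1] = 98.0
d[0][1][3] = 24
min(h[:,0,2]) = -30.0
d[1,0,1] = 26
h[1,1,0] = -67.0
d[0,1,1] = 92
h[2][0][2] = -29.0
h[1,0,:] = [-2.0, 59.0, -30.0]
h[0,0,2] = 89.0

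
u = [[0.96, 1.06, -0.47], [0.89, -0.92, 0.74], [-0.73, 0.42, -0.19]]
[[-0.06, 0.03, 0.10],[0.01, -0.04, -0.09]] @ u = [[-0.1,-0.05,0.03], [0.04,0.01,-0.02]]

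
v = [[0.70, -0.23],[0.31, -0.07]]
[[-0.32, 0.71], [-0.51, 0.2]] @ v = [[-0.00, 0.02],[-0.30, 0.10]]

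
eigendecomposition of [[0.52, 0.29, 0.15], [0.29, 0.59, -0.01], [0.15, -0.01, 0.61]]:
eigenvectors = [[-0.74,  0.67,  -0.01], [0.60,  0.66,  -0.46], [0.3,  0.35,  0.89]]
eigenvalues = [0.22, 0.88, 0.61]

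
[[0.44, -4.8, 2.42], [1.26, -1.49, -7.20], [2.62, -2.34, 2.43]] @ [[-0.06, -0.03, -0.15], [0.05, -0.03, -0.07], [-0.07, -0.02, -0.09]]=[[-0.44, 0.08, 0.05], [0.35, 0.15, 0.56], [-0.44, -0.06, -0.45]]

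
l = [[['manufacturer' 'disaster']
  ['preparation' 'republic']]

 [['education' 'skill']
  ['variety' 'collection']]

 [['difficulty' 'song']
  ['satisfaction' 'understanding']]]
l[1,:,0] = ['education', 'variety']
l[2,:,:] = [['difficulty', 'song'], ['satisfaction', 'understanding']]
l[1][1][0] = 'variety'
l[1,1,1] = 'collection'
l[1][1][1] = 'collection'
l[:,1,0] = ['preparation', 'variety', 'satisfaction']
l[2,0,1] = 'song'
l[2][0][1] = 'song'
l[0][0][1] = 'disaster'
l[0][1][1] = 'republic'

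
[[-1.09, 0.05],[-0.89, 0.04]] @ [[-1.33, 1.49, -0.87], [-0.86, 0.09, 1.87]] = [[1.41, -1.62, 1.04], [1.15, -1.32, 0.85]]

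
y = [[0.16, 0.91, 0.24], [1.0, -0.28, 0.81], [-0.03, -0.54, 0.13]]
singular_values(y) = [1.33, 1.08, 0.14]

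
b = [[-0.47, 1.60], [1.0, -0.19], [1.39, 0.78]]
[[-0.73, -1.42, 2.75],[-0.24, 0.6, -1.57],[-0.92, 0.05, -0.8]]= b @ [[-0.35,  0.46,  -1.32],[-0.56,  -0.75,  1.33]]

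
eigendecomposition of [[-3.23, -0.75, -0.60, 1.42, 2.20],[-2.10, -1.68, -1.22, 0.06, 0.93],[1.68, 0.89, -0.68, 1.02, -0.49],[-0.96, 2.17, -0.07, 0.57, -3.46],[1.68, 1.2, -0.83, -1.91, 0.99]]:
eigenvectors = [[-0.70+0.00j, (-0.07+0j), (0.22+0.23j), (0.22-0.23j), (-0.41+0j)], [(-0.41+0j), (-0.12+0j), (-0.32+0.34j), -0.32-0.34j, 0.36+0.00j], [(0.32+0j), 0.19+0.00j, 0.56+0.00j, (0.56-0j), 0.79+0.00j], [0.28+0.00j, (0.7+0j), (0.08+0.54j), 0.08-0.54j, (-0.23+0j)], [(0.4+0j), -0.67+0.00j, (0.07+0.26j), 0.07-0.26j, 0.18+0.00j]]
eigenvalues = [(-5.22+0j), (3.61+0j), (-0.43+2.01j), (-0.43-2.01j), (-1.55+0j)]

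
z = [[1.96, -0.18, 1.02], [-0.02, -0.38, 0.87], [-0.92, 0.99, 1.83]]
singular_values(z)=[2.35, 2.25, 0.62]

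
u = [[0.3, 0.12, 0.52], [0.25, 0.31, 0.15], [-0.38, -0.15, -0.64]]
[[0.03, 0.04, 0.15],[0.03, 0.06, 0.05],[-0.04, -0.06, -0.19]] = u@[[0.17, -0.01, -0.03], [-0.01, 0.18, 0.05], [-0.03, 0.05, 0.3]]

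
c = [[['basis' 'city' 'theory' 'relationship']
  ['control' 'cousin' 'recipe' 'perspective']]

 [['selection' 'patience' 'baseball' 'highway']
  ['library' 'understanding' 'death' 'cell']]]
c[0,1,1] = 'cousin'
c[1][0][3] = 'highway'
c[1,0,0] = 'selection'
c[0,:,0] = ['basis', 'control']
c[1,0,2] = 'baseball'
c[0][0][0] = 'basis'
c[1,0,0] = 'selection'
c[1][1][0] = 'library'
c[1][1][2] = 'death'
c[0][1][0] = 'control'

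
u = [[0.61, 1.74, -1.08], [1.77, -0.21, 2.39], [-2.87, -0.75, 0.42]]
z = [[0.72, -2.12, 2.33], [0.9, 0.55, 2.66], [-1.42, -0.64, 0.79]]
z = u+[[0.11, -3.86, 3.41], [-0.87, 0.76, 0.27], [1.45, 0.11, 0.37]]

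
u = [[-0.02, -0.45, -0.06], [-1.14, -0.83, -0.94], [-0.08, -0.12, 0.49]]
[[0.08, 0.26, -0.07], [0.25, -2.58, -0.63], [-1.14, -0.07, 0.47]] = u @ [[1.47, 2.69, -0.25], [0.04, -0.72, 0.05], [-2.08, 0.12, 0.93]]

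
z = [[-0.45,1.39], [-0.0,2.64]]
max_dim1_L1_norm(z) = 2.64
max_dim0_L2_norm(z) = 2.98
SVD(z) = [[0.47, -0.88], [0.88, 0.47]] @ diag([2.9910608948335784, 0.39718348832416533]) @ [[-0.07, 1.00],[1.00, 0.07]]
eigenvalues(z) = [-0.45, 2.64]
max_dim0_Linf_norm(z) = 2.64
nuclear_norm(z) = 3.39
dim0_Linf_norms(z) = [0.45, 2.64]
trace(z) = 2.19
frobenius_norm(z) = 3.02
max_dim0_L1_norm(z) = 4.03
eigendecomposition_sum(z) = [[-0.45, 0.20], [-0.00, -0.00]] + [[0.0, 1.19], [0.0, 2.64]]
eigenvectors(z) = [[1.00, 0.41],[0.00, 0.91]]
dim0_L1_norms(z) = [0.45, 4.03]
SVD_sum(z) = [[-0.10, 1.41], [-0.19, 2.63]] + [[-0.35, -0.02], [0.19, 0.01]]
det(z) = -1.19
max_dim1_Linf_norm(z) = 2.64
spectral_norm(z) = 2.99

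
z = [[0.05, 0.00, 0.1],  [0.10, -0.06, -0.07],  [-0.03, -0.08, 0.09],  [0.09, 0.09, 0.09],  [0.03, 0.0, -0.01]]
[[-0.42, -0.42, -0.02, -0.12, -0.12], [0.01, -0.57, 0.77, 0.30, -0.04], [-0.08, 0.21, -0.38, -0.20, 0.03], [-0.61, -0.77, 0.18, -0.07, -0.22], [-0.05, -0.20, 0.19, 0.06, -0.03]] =z @ [[-2.63, -6.80, 5.39, 1.45, -1.20], [-1.26, -0.95, -0.5, -0.31, -0.57], [-2.89, -0.8, -2.85, -1.96, -0.62]]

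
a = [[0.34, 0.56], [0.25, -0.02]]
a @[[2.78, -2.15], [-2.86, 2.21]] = [[-0.66, 0.51], [0.75, -0.58]]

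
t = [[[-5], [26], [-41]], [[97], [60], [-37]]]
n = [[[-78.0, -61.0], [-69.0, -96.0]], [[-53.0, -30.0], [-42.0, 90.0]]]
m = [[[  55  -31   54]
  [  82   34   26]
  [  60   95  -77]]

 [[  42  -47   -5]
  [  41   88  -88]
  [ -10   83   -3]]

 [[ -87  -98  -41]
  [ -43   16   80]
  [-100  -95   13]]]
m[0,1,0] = 82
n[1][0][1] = -30.0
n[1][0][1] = -30.0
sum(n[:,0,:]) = -222.0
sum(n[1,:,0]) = -95.0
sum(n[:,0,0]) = -131.0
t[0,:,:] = [[-5], [26], [-41]]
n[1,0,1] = -30.0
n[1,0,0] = -53.0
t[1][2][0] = -37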